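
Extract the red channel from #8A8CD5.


Color: #8A8CD5
R = 8A = 138
G = 8C = 140
B = D5 = 213
Red = 138


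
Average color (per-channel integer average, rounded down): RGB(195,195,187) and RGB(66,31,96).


Midpoint: each channel = ⌊(C₁+C₂)/2⌋
R: ⌊(195+66)/2⌋ = 130
G: ⌊(195+31)/2⌋ = 113
B: ⌊(187+96)/2⌋ = 141
= RGB(130, 113, 141)


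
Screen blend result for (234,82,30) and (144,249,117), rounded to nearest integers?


Screen: C = 255 - (255-A)×(255-B)/255, rounded to nearest integer
R: 255 - (255-234)×(255-144)/255 = 255 - 2331/255 ≈ 255 - 9.141 = 245.859 → 246
G: 255 - (255-82)×(255-249)/255 = 255 - 1038/255 ≈ 255 - 4.071 = 250.929 → 251
B: 255 - (255-30)×(255-117)/255 = 255 - 31050/255 ≈ 255 - 121.765 = 133.235 → 133
= RGB(246, 251, 133)


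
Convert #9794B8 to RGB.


97 → 151 (R)
94 → 148 (G)
B8 → 184 (B)
= RGB(151, 148, 184)


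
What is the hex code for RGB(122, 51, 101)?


R = 122 → 7A (hex)
G = 51 → 33 (hex)
B = 101 → 65 (hex)
Hex = #7A3365


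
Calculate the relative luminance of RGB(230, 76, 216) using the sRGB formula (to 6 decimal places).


Linearize each channel (sRGB transfer function): c = v/255; c_lin = c/12.92 if c ≤ 0.04045, else ((c+0.055)/1.055)^2.4
  R: 230/255 ≈ 0.901961 > 0.04045 → ((0.901961+0.055)/1.055)^2.4 ≈ 0.791298
  G: 76/255 ≈ 0.298039 > 0.04045 → ((0.298039+0.055)/1.055)^2.4 ≈ 0.072272
  B: 216/255 ≈ 0.847059 > 0.04045 → ((0.847059+0.055)/1.055)^2.4 ≈ 0.686685
R_lin = 0.791298, G_lin = 0.072272, B_lin = 0.686685
L = 0.2126×R + 0.7152×G + 0.0722×B
L = 0.2126×0.791298 + 0.7152×0.072272 + 0.0722×0.686685
L ≈ 0.269497


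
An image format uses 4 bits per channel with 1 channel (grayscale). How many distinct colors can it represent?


Total bits = 4 bits/channel × 1 channels = 4 bits
Distinct colors = 2^4
= 16 colors


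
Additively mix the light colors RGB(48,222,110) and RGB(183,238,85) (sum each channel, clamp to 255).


Additive: each channel = min(255, C₁+C₂)
R: 48+183 = 231 → 231
G: 222+238 = 460 → 255
B: 110+85 = 195 → 195
= RGB(231, 255, 195)


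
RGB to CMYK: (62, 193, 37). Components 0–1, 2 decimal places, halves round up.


R'=62/255≈0.2431, G'=193/255≈0.7569, B'=37/255≈0.1451
K = 1 - max(R',G',B') = 1 - 193/255 = 62/255 = 0.24313… → 0.24
(1-R'-K)/(1-K) simplifies to (max-R)/max with max = 193:
C = (193-62)/193 = 131/193 = 0.67875… → 0.68
M = (193-193)/193 = 0/193 = 0 → 0.00
Y = (193-37)/193 = 156/193 = 0.80829… → 0.81
= CMYK(0.68, 0.00, 0.81, 0.24)


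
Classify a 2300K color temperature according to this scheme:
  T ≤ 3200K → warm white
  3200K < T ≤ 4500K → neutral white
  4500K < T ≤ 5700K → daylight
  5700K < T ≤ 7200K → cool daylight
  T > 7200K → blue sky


Temperature: 2300K
2300K ≤ 3200K → warm white
Classification: warm white


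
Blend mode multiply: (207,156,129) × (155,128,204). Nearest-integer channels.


Multiply: C = A×B/255, rounded to nearest integer
R: 207×155/255 = 32085/255 ≈ 125.824 → 126
G: 156×128/255 = 19968/255 ≈ 78.306 → 78
B: 129×204/255 = 26316/255 ≈ 103.200 → 103
= RGB(126, 78, 103)


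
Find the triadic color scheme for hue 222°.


Triadic: equally spaced at 120° intervals
H1 = 222°
H2 = (222 + 120) mod 360 = 342°
H3 = (222 + 240) mod 360 = 102°
Triadic = 222°, 342°, 102°


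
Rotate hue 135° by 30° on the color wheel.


New hue = (H + rotation) mod 360
New hue = (135 + 30) mod 360
= 165 mod 360
= 165°


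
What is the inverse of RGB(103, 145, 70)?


Invert: (255-R, 255-G, 255-B)
R: 255-103 = 152
G: 255-145 = 110
B: 255-70 = 185
= RGB(152, 110, 185)


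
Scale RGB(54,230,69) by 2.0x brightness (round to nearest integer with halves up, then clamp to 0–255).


Multiply each channel by 2.0, round half up, clamp to [0, 255]
R: 54×2.0 = 108
G: 230×2.0 = 460 → clamp → 255
B: 69×2.0 = 138
= RGB(108, 255, 138)


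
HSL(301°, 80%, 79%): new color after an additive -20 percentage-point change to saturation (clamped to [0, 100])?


Original S = 80%
Adjustment = -20 percentage points
New S = 80 + (-20) = 60
Clamp to [0, 100] → 60
= HSL(301°, 60%, 79%)


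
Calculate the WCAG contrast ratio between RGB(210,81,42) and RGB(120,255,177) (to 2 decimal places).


Linearize each sRGB channel c=v/255: c/12.92 if c ≤ 0.04045 else ((c+0.055)/1.055)^2.4
L = 0.2126×R_lin + 0.7152×G_lin + 0.0722×B_lin
Color 1 (210,81,42):
  R=210: 210/255≈0.8235 > 0.04045 → ((0.8235+0.055)/1.055)^2.4 ≈ 0.64448
  G=81: 81/255≈0.3176 > 0.04045 → ((0.3176+0.055)/1.055)^2.4 ≈ 0.08228
  B=42: 42/255≈0.1647 > 0.04045 → ((0.1647+0.055)/1.055)^2.4 ≈ 0.02315
  L1 = 0.2126×0.64448 + 0.7152×0.08228 + 0.0722×0.02315 ≈ 0.19754
Color 2 (120,255,177):
  R=120: 120/255≈0.4706 > 0.04045 → ((0.4706+0.055)/1.055)^2.4 ≈ 0.18782
  G=255: 255/255≈1.0000 > 0.04045 → ((1.0000+0.055)/1.055)^2.4 ≈ 1.00000
  B=177: 177/255≈0.6941 > 0.04045 → ((0.6941+0.055)/1.055)^2.4 ≈ 0.43966
  L2 = 0.2126×0.18782 + 0.7152×1.00000 + 0.0722×0.43966 ≈ 0.78687
Lighter = 0.78687, Darker = 0.19754
Ratio = (L_lighter + 0.05) / (L_darker + 0.05)
Ratio = (0.78687 + 0.05) / (0.19754 + 0.05) = 0.83687 / 0.24754 ≈ 3.3808
Ratio ≈ 3.38:1


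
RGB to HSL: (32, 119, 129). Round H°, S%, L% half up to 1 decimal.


Normalize: R'=32/255≈0.1255, G'=119/255≈0.4667, B'=129/255≈0.5059
Max=129/255, Min=32/255, Δ=Max-Min=97/255
L = (Max+Min)/2 = (129+32)/510 = 161/510 = 0.31568… → L = 31.6%
L ≤ 0.5 → S = Δ/(Max+Min) = 97/(129+32) = 97/161 = 0.60248… → S = 60.2%
(the 1/255 factors cancel in S and H, so raw channel differences can be used)
Max is B' → H = 60 × ((R-G)/Δ + 4) = 60 × ((32-119)/97 + 4)
  -87/97 + 4 = -0.8969… + 4 = 3.1030…
  H = 60 × 3.1030… = 186.185…° → H = 186.2°
= HSL(186.2°, 60.2%, 31.6%)


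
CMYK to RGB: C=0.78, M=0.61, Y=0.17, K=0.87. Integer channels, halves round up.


R = 255 × (1-C) × (1-K) = 255 × 0.22 × 0.13 = 7.293 → 7
G = 255 × (1-M) × (1-K) = 255 × 0.39 × 0.13 = 12.9285 → 13
B = 255 × (1-Y) × (1-K) = 255 × 0.83 × 0.13 = 27.5145 → 28
= RGB(7, 13, 28)


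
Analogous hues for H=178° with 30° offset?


Base hue: 178°
Left analog: (178 - 30) mod 360 = 148°
Right analog: (178 + 30) mod 360 = 208°
Analogous hues = 148° and 208°


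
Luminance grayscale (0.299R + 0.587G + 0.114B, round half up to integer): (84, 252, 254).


Gray = 0.299×R + 0.587×G + 0.114×B
Gray = 0.299×84 + 0.587×252 + 0.114×254
Gray = 25.116 + 147.924 + 28.956
Gray = 201.996 → round half up → 202
Gray = 202


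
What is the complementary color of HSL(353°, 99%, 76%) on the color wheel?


Complement = opposite side of color wheel = hue + 180°
H' = (353 + 180) mod 360 = 173°
S and L unchanged.
= HSL(173°, 99%, 76%)


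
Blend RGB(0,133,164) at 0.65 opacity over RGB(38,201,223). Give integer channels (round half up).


C = α×F + (1-α)×B, with 1-α = 0.35
R: 0.65×0 + 0.35×38 = 0.00 + 13.30 = 13.30 → 13
G: 0.65×133 + 0.35×201 = 86.45 + 70.35 = 156.80 → 157
B: 0.65×164 + 0.35×223 = 106.60 + 78.05 = 184.65 → 185
= RGB(13, 157, 185)


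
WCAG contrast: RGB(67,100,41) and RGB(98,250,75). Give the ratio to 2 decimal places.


Linearize each sRGB channel c=v/255: c/12.92 if c ≤ 0.04045 else ((c+0.055)/1.055)^2.4
L = 0.2126×R_lin + 0.7152×G_lin + 0.0722×B_lin
Color 1 (67,100,41):
  R=67: 67/255≈0.2627 > 0.04045 → ((0.2627+0.055)/1.055)^2.4 ≈ 0.05613
  G=100: 100/255≈0.3922 > 0.04045 → ((0.3922+0.055)/1.055)^2.4 ≈ 0.12744
  B=41: 41/255≈0.1608 > 0.04045 → ((0.1608+0.055)/1.055)^2.4 ≈ 0.02217
  L1 = 0.2126×0.05613 + 0.7152×0.12744 + 0.0722×0.02217 ≈ 0.10468
Color 2 (98,250,75):
  R=98: 98/255≈0.3843 > 0.04045 → ((0.3843+0.055)/1.055)^2.4 ≈ 0.12214
  G=250: 250/255≈0.9804 > 0.04045 → ((0.9804+0.055)/1.055)^2.4 ≈ 0.95597
  B=75: 75/255≈0.2941 > 0.04045 → ((0.2941+0.055)/1.055)^2.4 ≈ 0.07036
  L2 = 0.2126×0.12214 + 0.7152×0.95597 + 0.0722×0.07036 ≈ 0.71476
Lighter = 0.71476, Darker = 0.10468
Ratio = (L_lighter + 0.05) / (L_darker + 0.05)
Ratio = (0.71476 + 0.05) / (0.10468 + 0.05) = 0.76476 / 0.15468 ≈ 4.9442
Ratio ≈ 4.94:1


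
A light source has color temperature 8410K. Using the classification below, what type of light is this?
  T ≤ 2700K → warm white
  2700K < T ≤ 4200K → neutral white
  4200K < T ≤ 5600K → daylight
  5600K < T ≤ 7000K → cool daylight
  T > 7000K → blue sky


Temperature: 8410K
8410K > 7000K → blue sky
Classification: blue sky


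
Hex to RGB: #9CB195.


9C → 156 (R)
B1 → 177 (G)
95 → 149 (B)
= RGB(156, 177, 149)


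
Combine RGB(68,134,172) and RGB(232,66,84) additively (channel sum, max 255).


Additive: each channel = min(255, C₁+C₂)
R: 68+232 = 300 → 255
G: 134+66 = 200 → 200
B: 172+84 = 256 → 255
= RGB(255, 200, 255)


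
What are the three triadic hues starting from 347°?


Triadic: equally spaced at 120° intervals
H1 = 347°
H2 = (347 + 120) mod 360 = 107°
H3 = (347 + 240) mod 360 = 227°
Triadic = 347°, 107°, 227°


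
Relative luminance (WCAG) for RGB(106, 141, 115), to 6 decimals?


Linearize each channel (sRGB transfer function): c = v/255; c_lin = c/12.92 if c ≤ 0.04045, else ((c+0.055)/1.055)^2.4
  R: 106/255 ≈ 0.415686 > 0.04045 → ((0.415686+0.055)/1.055)^2.4 ≈ 0.144128
  G: 141/255 ≈ 0.552941 > 0.04045 → ((0.552941+0.055)/1.055)^2.4 ≈ 0.266356
  B: 115/255 ≈ 0.450980 > 0.04045 → ((0.450980+0.055)/1.055)^2.4 ≈ 0.171441
R_lin = 0.144128, G_lin = 0.266356, B_lin = 0.171441
L = 0.2126×R + 0.7152×G + 0.0722×B
L = 0.2126×0.144128 + 0.7152×0.266356 + 0.0722×0.171441
L ≈ 0.233517


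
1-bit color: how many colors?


Colors = 2^bits = 2^1
= 2 colors


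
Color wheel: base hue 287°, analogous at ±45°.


Base hue: 287°
Left analog: (287 - 45) mod 360 = 242°
Right analog: (287 + 45) mod 360 = 332°
Analogous hues = 242° and 332°


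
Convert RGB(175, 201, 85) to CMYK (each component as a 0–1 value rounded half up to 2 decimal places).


R'=175/255≈0.6863, G'=201/255≈0.7882, B'=85/255≈0.3333
K = 1 - max(R',G',B') = 1 - 201/255 = 54/255 = 0.21176… → 0.21
(1-R'-K)/(1-K) simplifies to (max-R)/max with max = 201:
C = (201-175)/201 = 26/201 = 0.12935… → 0.13
M = (201-201)/201 = 0/201 = 0 → 0.00
Y = (201-85)/201 = 116/201 = 0.57711… → 0.58
= CMYK(0.13, 0.00, 0.58, 0.21)


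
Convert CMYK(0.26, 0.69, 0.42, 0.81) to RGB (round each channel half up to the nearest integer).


R = 255 × (1-C) × (1-K) = 255 × 0.74 × 0.19 = 35.853 → 36
G = 255 × (1-M) × (1-K) = 255 × 0.31 × 0.19 = 15.0195 → 15
B = 255 × (1-Y) × (1-K) = 255 × 0.58 × 0.19 = 28.101 → 28
= RGB(36, 15, 28)


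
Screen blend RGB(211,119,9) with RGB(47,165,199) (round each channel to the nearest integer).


Screen: C = 255 - (255-A)×(255-B)/255, rounded to nearest integer
R: 255 - (255-211)×(255-47)/255 = 255 - 9152/255 ≈ 255 - 35.890 = 219.110 → 219
G: 255 - (255-119)×(255-165)/255 = 255 - 12240/255 ≈ 255 - 48.000 = 207.000 → 207
B: 255 - (255-9)×(255-199)/255 = 255 - 13776/255 ≈ 255 - 54.024 = 200.976 → 201
= RGB(219, 207, 201)


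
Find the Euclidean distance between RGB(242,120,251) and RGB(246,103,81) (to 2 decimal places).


d = √[(R₁-R₂)² + (G₁-G₂)² + (B₁-B₂)²]
d = √[(242-246)² + (120-103)² + (251-81)²]
d = √[16 + 289 + 28900]
d = √29205
d ≈ 170.89


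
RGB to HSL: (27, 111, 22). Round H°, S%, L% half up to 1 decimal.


Normalize: R'=27/255≈0.1059, G'=111/255≈0.4353, B'=22/255≈0.0863
Max=111/255, Min=22/255, Δ=Max-Min=89/255
L = (Max+Min)/2 = (111+22)/510 = 133/510 = 0.26078… → L = 26.1%
L ≤ 0.5 → S = Δ/(Max+Min) = 89/(111+22) = 89/133 = 0.66917… → S = 66.9%
(the 1/255 factors cancel in S and H, so raw channel differences can be used)
Max is G' → H = 60 × ((B-R)/Δ + 2) = 60 × ((22-27)/89 + 2)
  -5/89 + 2 = -0.0561… + 2 = 1.9438…
  H = 60 × 1.9438… = 116.629…° → H = 116.6°
= HSL(116.6°, 66.9%, 26.1%)


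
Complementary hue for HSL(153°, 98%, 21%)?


Complement = opposite side of color wheel = hue + 180°
H' = (153 + 180) mod 360 = 333°
S and L unchanged.
= HSL(333°, 98%, 21%)


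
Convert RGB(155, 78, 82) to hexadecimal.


R = 155 → 9B (hex)
G = 78 → 4E (hex)
B = 82 → 52 (hex)
Hex = #9B4E52


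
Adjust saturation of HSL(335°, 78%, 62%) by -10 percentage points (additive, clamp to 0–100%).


Original S = 78%
Adjustment = -10 percentage points
New S = 78 + (-10) = 68
Clamp to [0, 100] → 68
= HSL(335°, 68%, 62%)


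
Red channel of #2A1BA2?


Color: #2A1BA2
R = 2A = 42
G = 1B = 27
B = A2 = 162
Red = 42


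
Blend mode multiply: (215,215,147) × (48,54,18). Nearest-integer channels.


Multiply: C = A×B/255, rounded to nearest integer
R: 215×48/255 = 10320/255 ≈ 40.471 → 40
G: 215×54/255 = 11610/255 ≈ 45.529 → 46
B: 147×18/255 = 2646/255 ≈ 10.376 → 10
= RGB(40, 46, 10)


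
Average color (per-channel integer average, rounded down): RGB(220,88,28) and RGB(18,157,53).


Midpoint: each channel = ⌊(C₁+C₂)/2⌋
R: ⌊(220+18)/2⌋ = 119
G: ⌊(88+157)/2⌋ = 122
B: ⌊(28+53)/2⌋ = 40
= RGB(119, 122, 40)


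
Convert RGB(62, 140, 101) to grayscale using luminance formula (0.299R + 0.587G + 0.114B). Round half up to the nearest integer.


Gray = 0.299×R + 0.587×G + 0.114×B
Gray = 0.299×62 + 0.587×140 + 0.114×101
Gray = 18.538 + 82.180 + 11.514
Gray = 112.232 → round half up → 112
Gray = 112


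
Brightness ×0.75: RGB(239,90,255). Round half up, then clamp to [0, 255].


Multiply each channel by 0.75, round half up, clamp to [0, 255]
R: 239×0.75 = 179.25 → round → 179
G: 90×0.75 = 67.5 → round → 68
B: 255×0.75 = 191.25 → round → 191
= RGB(179, 68, 191)


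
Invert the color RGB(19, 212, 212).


Invert: (255-R, 255-G, 255-B)
R: 255-19 = 236
G: 255-212 = 43
B: 255-212 = 43
= RGB(236, 43, 43)


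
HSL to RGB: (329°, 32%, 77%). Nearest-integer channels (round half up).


H=329°, S=0.32, L=0.77
C = (1-|2L-1|)×S = (1-|0.54|)×0.32 = 0.1472
H' = H/60 = 329/60 ≈ 5.4833; X = C×(1-|H' mod 2 - 1|) ≈ 0.0761
m = L - C/2 = 0.77 - 0.0736 = 0.6964
Sector ⌊H'⌋ = 5 → (R',G',B') = (0.1472, 0.0, ≈0.0761)
RGB = ((R'+m)×255, (G'+m)×255, (B'+m)×255) = (215.118, 177.582, 196.9756)
Round half up → RGB(215, 178, 197)


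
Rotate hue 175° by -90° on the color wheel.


New hue = (H + rotation) mod 360
New hue = (175 -90) mod 360
= 85 mod 360
= 85°


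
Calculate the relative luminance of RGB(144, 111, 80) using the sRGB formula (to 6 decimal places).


Linearize each channel (sRGB transfer function): c = v/255; c_lin = c/12.92 if c ≤ 0.04045, else ((c+0.055)/1.055)^2.4
  R: 144/255 ≈ 0.564706 > 0.04045 → ((0.564706+0.055)/1.055)^2.4 ≈ 0.278894
  G: 111/255 ≈ 0.435294 > 0.04045 → ((0.435294+0.055)/1.055)^2.4 ≈ 0.158961
  B: 80/255 ≈ 0.313725 > 0.04045 → ((0.313725+0.055)/1.055)^2.4 ≈ 0.080220
R_lin = 0.278894, G_lin = 0.158961, B_lin = 0.080220
L = 0.2126×R + 0.7152×G + 0.0722×B
L = 0.2126×0.278894 + 0.7152×0.158961 + 0.0722×0.080220
L ≈ 0.178774


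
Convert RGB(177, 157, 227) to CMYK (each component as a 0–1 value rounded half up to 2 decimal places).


R'=177/255≈0.6941, G'=157/255≈0.6157, B'=227/255≈0.8902
K = 1 - max(R',G',B') = 1 - 227/255 = 28/255 = 0.10980… → 0.11
(1-R'-K)/(1-K) simplifies to (max-R)/max with max = 227:
C = (227-177)/227 = 50/227 = 0.22026… → 0.22
M = (227-157)/227 = 70/227 = 0.30837… → 0.31
Y = (227-227)/227 = 0/227 = 0 → 0.00
= CMYK(0.22, 0.31, 0.00, 0.11)


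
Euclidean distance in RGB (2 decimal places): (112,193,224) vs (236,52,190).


d = √[(R₁-R₂)² + (G₁-G₂)² + (B₁-B₂)²]
d = √[(112-236)² + (193-52)² + (224-190)²]
d = √[15376 + 19881 + 1156]
d = √36413
d ≈ 190.82


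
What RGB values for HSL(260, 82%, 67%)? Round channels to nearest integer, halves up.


H=260°, S=0.82, L=0.67
C = (1-|2L-1|)×S = (1-|0.34|)×0.82 = 0.5412
H' = H/60 = 260/60 ≈ 4.3333; X = C×(1-|H' mod 2 - 1|) = 0.1804
m = L - C/2 = 0.67 - 0.2706 = 0.3994
Sector ⌊H'⌋ = 4 → (R',G',B') = (0.1804, 0.0, 0.5412)
RGB = ((R'+m)×255, (G'+m)×255, (B'+m)×255) = (147.849, 101.847, 239.853)
Round half up → RGB(148, 102, 240)


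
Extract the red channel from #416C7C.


Color: #416C7C
R = 41 = 65
G = 6C = 108
B = 7C = 124
Red = 65


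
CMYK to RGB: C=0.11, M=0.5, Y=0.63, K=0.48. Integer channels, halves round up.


R = 255 × (1-C) × (1-K) = 255 × 0.89 × 0.52 = 118.014 → 118
G = 255 × (1-M) × (1-K) = 255 × 0.50 × 0.52 = 66.3 → 66
B = 255 × (1-Y) × (1-K) = 255 × 0.37 × 0.52 = 49.062 → 49
= RGB(118, 66, 49)


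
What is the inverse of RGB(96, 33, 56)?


Invert: (255-R, 255-G, 255-B)
R: 255-96 = 159
G: 255-33 = 222
B: 255-56 = 199
= RGB(159, 222, 199)


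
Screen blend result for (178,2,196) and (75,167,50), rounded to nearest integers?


Screen: C = 255 - (255-A)×(255-B)/255, rounded to nearest integer
R: 255 - (255-178)×(255-75)/255 = 255 - 13860/255 ≈ 255 - 54.353 = 200.647 → 201
G: 255 - (255-2)×(255-167)/255 = 255 - 22264/255 ≈ 255 - 87.310 = 167.690 → 168
B: 255 - (255-196)×(255-50)/255 = 255 - 12095/255 ≈ 255 - 47.431 = 207.569 → 208
= RGB(201, 168, 208)


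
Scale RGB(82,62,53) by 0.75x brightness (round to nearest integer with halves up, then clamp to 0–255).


Multiply each channel by 0.75, round half up, clamp to [0, 255]
R: 82×0.75 = 61.5 → round → 62
G: 62×0.75 = 46.5 → round → 47
B: 53×0.75 = 39.75 → round → 40
= RGB(62, 47, 40)


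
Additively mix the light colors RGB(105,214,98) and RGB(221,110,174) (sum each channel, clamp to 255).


Additive: each channel = min(255, C₁+C₂)
R: 105+221 = 326 → 255
G: 214+110 = 324 → 255
B: 98+174 = 272 → 255
= RGB(255, 255, 255)


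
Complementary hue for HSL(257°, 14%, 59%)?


Complement = opposite side of color wheel = hue + 180°
H' = (257 + 180) mod 360 = 77°
S and L unchanged.
= HSL(77°, 14%, 59%)


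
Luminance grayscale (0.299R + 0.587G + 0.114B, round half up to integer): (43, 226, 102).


Gray = 0.299×R + 0.587×G + 0.114×B
Gray = 0.299×43 + 0.587×226 + 0.114×102
Gray = 12.857 + 132.662 + 11.628
Gray = 157.147 → round half up → 157
Gray = 157


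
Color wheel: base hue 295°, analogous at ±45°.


Base hue: 295°
Left analog: (295 - 45) mod 360 = 250°
Right analog: (295 + 45) mod 360 = 340°
Analogous hues = 250° and 340°


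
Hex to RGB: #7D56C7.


7D → 125 (R)
56 → 86 (G)
C7 → 199 (B)
= RGB(125, 86, 199)


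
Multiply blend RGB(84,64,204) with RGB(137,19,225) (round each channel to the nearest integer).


Multiply: C = A×B/255, rounded to nearest integer
R: 84×137/255 = 11508/255 ≈ 45.129 → 45
G: 64×19/255 = 1216/255 ≈ 4.769 → 5
B: 204×225/255 = 45900/255 ≈ 180.000 → 180
= RGB(45, 5, 180)


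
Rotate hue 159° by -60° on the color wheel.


New hue = (H + rotation) mod 360
New hue = (159 -60) mod 360
= 99 mod 360
= 99°


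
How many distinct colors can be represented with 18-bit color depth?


Colors = 2^bits = 2^18
= 262,144 colors


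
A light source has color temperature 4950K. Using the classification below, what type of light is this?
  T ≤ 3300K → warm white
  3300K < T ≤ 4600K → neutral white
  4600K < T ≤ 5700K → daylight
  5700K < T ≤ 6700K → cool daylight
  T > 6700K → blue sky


Temperature: 4950K
4600K < 4950K ≤ 5700K → daylight
Classification: daylight


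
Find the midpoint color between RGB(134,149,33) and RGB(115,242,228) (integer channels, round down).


Midpoint: each channel = ⌊(C₁+C₂)/2⌋
R: ⌊(134+115)/2⌋ = 124
G: ⌊(149+242)/2⌋ = 195
B: ⌊(33+228)/2⌋ = 130
= RGB(124, 195, 130)


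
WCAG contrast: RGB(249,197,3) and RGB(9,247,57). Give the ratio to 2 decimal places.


Linearize each sRGB channel c=v/255: c/12.92 if c ≤ 0.04045 else ((c+0.055)/1.055)^2.4
L = 0.2126×R_lin + 0.7152×G_lin + 0.0722×B_lin
Color 1 (249,197,3):
  R=249: 249/255≈0.9765 > 0.04045 → ((0.9765+0.055)/1.055)^2.4 ≈ 0.94731
  G=197: 197/255≈0.7725 > 0.04045 → ((0.7725+0.055)/1.055)^2.4 ≈ 0.55834
  B=3: 3/255≈0.0118 ≤ 0.04045 → 0.0118/12.92 ≈ 0.00091
  L1 = 0.2126×0.94731 + 0.7152×0.55834 + 0.0722×0.00091 ≈ 0.60079
Color 2 (9,247,57):
  R=9: 9/255≈0.0353 ≤ 0.04045 → 0.0353/12.92 ≈ 0.00273
  G=247: 247/255≈0.9686 > 0.04045 → ((0.9686+0.055)/1.055)^2.4 ≈ 0.93011
  B=57: 57/255≈0.2235 > 0.04045 → ((0.2235+0.055)/1.055)^2.4 ≈ 0.04092
  L2 = 0.2126×0.00273 + 0.7152×0.93011 + 0.0722×0.04092 ≈ 0.66875
Lighter = 0.66875, Darker = 0.60079
Ratio = (L_lighter + 0.05) / (L_darker + 0.05)
Ratio = (0.66875 + 0.05) / (0.60079 + 0.05) = 0.71875 / 0.65079 ≈ 1.1044
Ratio ≈ 1.10:1


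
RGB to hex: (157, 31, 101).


R = 157 → 9D (hex)
G = 31 → 1F (hex)
B = 101 → 65 (hex)
Hex = #9D1F65


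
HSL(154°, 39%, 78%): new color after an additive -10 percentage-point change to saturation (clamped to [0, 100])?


Original S = 39%
Adjustment = -10 percentage points
New S = 39 + (-10) = 29
Clamp to [0, 100] → 29
= HSL(154°, 29%, 78%)


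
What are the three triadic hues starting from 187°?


Triadic: equally spaced at 120° intervals
H1 = 187°
H2 = (187 + 120) mod 360 = 307°
H3 = (187 + 240) mod 360 = 67°
Triadic = 187°, 307°, 67°


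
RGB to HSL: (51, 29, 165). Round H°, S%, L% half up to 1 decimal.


Normalize: R'=51/255≈0.2000, G'=29/255≈0.1137, B'=165/255≈0.6471
Max=165/255, Min=29/255, Δ=Max-Min=136/255
L = (Max+Min)/2 = (165+29)/510 = 194/510 = 0.38039… → L = 38.0%
L ≤ 0.5 → S = Δ/(Max+Min) = 136/(165+29) = 136/194 = 0.70103… → S = 70.1%
(the 1/255 factors cancel in S and H, so raw channel differences can be used)
Max is B' → H = 60 × ((R-G)/Δ + 4) = 60 × ((51-29)/136 + 4)
  22/136 + 4 = 0.1617… + 4 = 4.1617…
  H = 60 × 4.1617… = 249.705…° → H = 249.7°
= HSL(249.7°, 70.1%, 38.0%)


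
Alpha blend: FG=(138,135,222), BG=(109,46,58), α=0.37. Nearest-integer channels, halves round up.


C = α×F + (1-α)×B, with 1-α = 0.63
R: 0.37×138 + 0.63×109 = 51.06 + 68.67 = 119.73 → 120
G: 0.37×135 + 0.63×46 = 49.95 + 28.98 = 78.93 → 79
B: 0.37×222 + 0.63×58 = 82.14 + 36.54 = 118.68 → 119
= RGB(120, 79, 119)


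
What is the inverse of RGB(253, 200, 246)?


Invert: (255-R, 255-G, 255-B)
R: 255-253 = 2
G: 255-200 = 55
B: 255-246 = 9
= RGB(2, 55, 9)


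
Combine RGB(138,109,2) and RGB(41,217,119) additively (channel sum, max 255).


Additive: each channel = min(255, C₁+C₂)
R: 138+41 = 179 → 179
G: 109+217 = 326 → 255
B: 2+119 = 121 → 121
= RGB(179, 255, 121)


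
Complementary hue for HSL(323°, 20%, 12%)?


Complement = opposite side of color wheel = hue + 180°
H' = (323 + 180) mod 360 = 143°
S and L unchanged.
= HSL(143°, 20%, 12%)


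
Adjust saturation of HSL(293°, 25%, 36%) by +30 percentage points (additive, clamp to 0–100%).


Original S = 25%
Adjustment = +30 percentage points
New S = 25 + (30) = 55
Clamp to [0, 100] → 55
= HSL(293°, 55%, 36%)


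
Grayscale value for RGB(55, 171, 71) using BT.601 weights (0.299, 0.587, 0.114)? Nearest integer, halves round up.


Gray = 0.299×R + 0.587×G + 0.114×B
Gray = 0.299×55 + 0.587×171 + 0.114×71
Gray = 16.445 + 100.377 + 8.094
Gray = 124.916 → round half up → 125
Gray = 125


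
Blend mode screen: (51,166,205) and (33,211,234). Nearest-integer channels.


Screen: C = 255 - (255-A)×(255-B)/255, rounded to nearest integer
R: 255 - (255-51)×(255-33)/255 = 255 - 45288/255 ≈ 255 - 177.600 = 77.400 → 77
G: 255 - (255-166)×(255-211)/255 = 255 - 3916/255 ≈ 255 - 15.357 = 239.643 → 240
B: 255 - (255-205)×(255-234)/255 = 255 - 1050/255 ≈ 255 - 4.118 = 250.882 → 251
= RGB(77, 240, 251)


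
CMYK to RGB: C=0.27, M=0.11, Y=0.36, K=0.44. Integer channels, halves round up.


R = 255 × (1-C) × (1-K) = 255 × 0.73 × 0.56 = 104.244 → 104
G = 255 × (1-M) × (1-K) = 255 × 0.89 × 0.56 = 127.092 → 127
B = 255 × (1-Y) × (1-K) = 255 × 0.64 × 0.56 = 91.392 → 91
= RGB(104, 127, 91)


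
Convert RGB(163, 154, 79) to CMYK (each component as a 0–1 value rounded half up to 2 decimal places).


R'=163/255≈0.6392, G'=154/255≈0.6039, B'=79/255≈0.3098
K = 1 - max(R',G',B') = 1 - 163/255 = 92/255 = 0.36078… → 0.36
(1-R'-K)/(1-K) simplifies to (max-R)/max with max = 163:
C = (163-163)/163 = 0/163 = 0 → 0.00
M = (163-154)/163 = 9/163 = 0.05521… → 0.06
Y = (163-79)/163 = 84/163 = 0.51533… → 0.52
= CMYK(0.00, 0.06, 0.52, 0.36)


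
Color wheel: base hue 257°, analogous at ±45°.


Base hue: 257°
Left analog: (257 - 45) mod 360 = 212°
Right analog: (257 + 45) mod 360 = 302°
Analogous hues = 212° and 302°


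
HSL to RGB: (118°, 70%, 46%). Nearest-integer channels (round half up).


H=118°, S=0.70, L=0.46
C = (1-|2L-1|)×S = (1-|-0.08|)×0.70 = 0.644
H' = H/60 = 118/60 ≈ 1.9667; X = C×(1-|H' mod 2 - 1|) ≈ 0.0215
m = L - C/2 = 0.46 - 0.322 = 0.138
Sector ⌊H'⌋ = 1 → (R',G',B') = (≈0.0215, 0.644, 0.0)
RGB = ((R'+m)×255, (G'+m)×255, (B'+m)×255) = (40.664, 199.41, 35.19)
Round half up → RGB(41, 199, 35)


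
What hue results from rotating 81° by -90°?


New hue = (H + rotation) mod 360
New hue = (81 -90) mod 360
= -9 mod 360
= 351°


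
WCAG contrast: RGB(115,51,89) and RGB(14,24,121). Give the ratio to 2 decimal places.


Linearize each sRGB channel c=v/255: c/12.92 if c ≤ 0.04045 else ((c+0.055)/1.055)^2.4
L = 0.2126×R_lin + 0.7152×G_lin + 0.0722×B_lin
Color 1 (115,51,89):
  R=115: 115/255≈0.4510 > 0.04045 → ((0.4510+0.055)/1.055)^2.4 ≈ 0.17144
  G=51: 51/255≈0.2000 > 0.04045 → ((0.2000+0.055)/1.055)^2.4 ≈ 0.03310
  B=89: 89/255≈0.3490 > 0.04045 → ((0.3490+0.055)/1.055)^2.4 ≈ 0.09990
  L1 = 0.2126×0.17144 + 0.7152×0.03310 + 0.0722×0.09990 ≈ 0.06734
Color 2 (14,24,121):
  R=14: 14/255≈0.0549 > 0.04045 → ((0.0549+0.055)/1.055)^2.4 ≈ 0.00439
  G=24: 24/255≈0.0941 > 0.04045 → ((0.0941+0.055)/1.055)^2.4 ≈ 0.00913
  B=121: 121/255≈0.4745 > 0.04045 → ((0.4745+0.055)/1.055)^2.4 ≈ 0.19120
  L2 = 0.2126×0.00439 + 0.7152×0.00913 + 0.0722×0.19120 ≈ 0.02127
Lighter = 0.06734, Darker = 0.02127
Ratio = (L_lighter + 0.05) / (L_darker + 0.05)
Ratio = (0.06734 + 0.05) / (0.02127 + 0.05) = 0.11734 / 0.07127 ≈ 1.6464
Ratio ≈ 1.65:1


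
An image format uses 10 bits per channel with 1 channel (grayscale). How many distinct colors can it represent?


Total bits = 10 bits/channel × 1 channels = 10 bits
Distinct colors = 2^10
= 1,024 colors


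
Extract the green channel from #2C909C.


Color: #2C909C
R = 2C = 44
G = 90 = 144
B = 9C = 156
Green = 144


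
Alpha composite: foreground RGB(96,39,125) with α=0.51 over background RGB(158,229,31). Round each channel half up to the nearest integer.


C = α×F + (1-α)×B, with 1-α = 0.49
R: 0.51×96 + 0.49×158 = 48.96 + 77.42 = 126.38 → 126
G: 0.51×39 + 0.49×229 = 19.89 + 112.21 = 132.10 → 132
B: 0.51×125 + 0.49×31 = 63.75 + 15.19 = 78.94 → 79
= RGB(126, 132, 79)


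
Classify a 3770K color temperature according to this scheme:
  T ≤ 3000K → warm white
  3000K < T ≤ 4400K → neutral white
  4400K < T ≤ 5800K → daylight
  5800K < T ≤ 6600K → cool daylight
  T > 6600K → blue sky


Temperature: 3770K
3000K < 3770K ≤ 4400K → neutral white
Classification: neutral white


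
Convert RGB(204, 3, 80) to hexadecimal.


R = 204 → CC (hex)
G = 3 → 03 (hex)
B = 80 → 50 (hex)
Hex = #CC0350


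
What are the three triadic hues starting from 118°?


Triadic: equally spaced at 120° intervals
H1 = 118°
H2 = (118 + 120) mod 360 = 238°
H3 = (118 + 240) mod 360 = 358°
Triadic = 118°, 238°, 358°


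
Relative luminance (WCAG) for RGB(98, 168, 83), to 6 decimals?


Linearize each channel (sRGB transfer function): c = v/255; c_lin = c/12.92 if c ≤ 0.04045, else ((c+0.055)/1.055)^2.4
  R: 98/255 ≈ 0.384314 > 0.04045 → ((0.384314+0.055)/1.055)^2.4 ≈ 0.122139
  G: 168/255 ≈ 0.658824 > 0.04045 → ((0.658824+0.055)/1.055)^2.4 ≈ 0.391572
  B: 83/255 ≈ 0.325490 > 0.04045 → ((0.325490+0.055)/1.055)^2.4 ≈ 0.086500
R_lin = 0.122139, G_lin = 0.391572, B_lin = 0.086500
L = 0.2126×R + 0.7152×G + 0.0722×B
L = 0.2126×0.122139 + 0.7152×0.391572 + 0.0722×0.086500
L ≈ 0.312265


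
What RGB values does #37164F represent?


37 → 55 (R)
16 → 22 (G)
4F → 79 (B)
= RGB(55, 22, 79)


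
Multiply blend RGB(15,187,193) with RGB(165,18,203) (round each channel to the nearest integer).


Multiply: C = A×B/255, rounded to nearest integer
R: 15×165/255 = 2475/255 ≈ 9.706 → 10
G: 187×18/255 = 3366/255 ≈ 13.200 → 13
B: 193×203/255 = 39179/255 ≈ 153.643 → 154
= RGB(10, 13, 154)


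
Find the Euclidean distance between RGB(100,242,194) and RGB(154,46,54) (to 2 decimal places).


d = √[(R₁-R₂)² + (G₁-G₂)² + (B₁-B₂)²]
d = √[(100-154)² + (242-46)² + (194-54)²]
d = √[2916 + 38416 + 19600]
d = √60932
d ≈ 246.84


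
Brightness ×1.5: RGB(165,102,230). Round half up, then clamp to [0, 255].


Multiply each channel by 1.5, round half up, clamp to [0, 255]
R: 165×1.5 = 247.5 → round → 248
G: 102×1.5 = 153
B: 230×1.5 = 345 → clamp → 255
= RGB(248, 153, 255)


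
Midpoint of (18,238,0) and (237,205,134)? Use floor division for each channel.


Midpoint: each channel = ⌊(C₁+C₂)/2⌋
R: ⌊(18+237)/2⌋ = 127
G: ⌊(238+205)/2⌋ = 221
B: ⌊(0+134)/2⌋ = 67
= RGB(127, 221, 67)


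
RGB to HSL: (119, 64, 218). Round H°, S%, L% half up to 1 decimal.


Normalize: R'=119/255≈0.4667, G'=64/255≈0.2510, B'=218/255≈0.8549
Max=218/255, Min=64/255, Δ=Max-Min=154/255
L = (Max+Min)/2 = (218+64)/510 = 282/510 = 0.55294… → L = 55.3%
L > 0.5 → S = Δ/(2-Max-Min) = 154/(510-218-64) = 154/228 = 0.67543… → S = 67.5%
(the 1/255 factors cancel in S and H, so raw channel differences can be used)
Max is B' → H = 60 × ((R-G)/Δ + 4) = 60 × ((119-64)/154 + 4)
  55/154 + 4 = 0.3571… + 4 = 4.3571…
  H = 60 × 4.3571… = 261.428…° → H = 261.4°
= HSL(261.4°, 67.5%, 55.3%)


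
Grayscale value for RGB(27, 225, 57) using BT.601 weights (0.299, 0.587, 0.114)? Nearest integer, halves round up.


Gray = 0.299×R + 0.587×G + 0.114×B
Gray = 0.299×27 + 0.587×225 + 0.114×57
Gray = 8.073 + 132.075 + 6.498
Gray = 146.646 → round half up → 147
Gray = 147


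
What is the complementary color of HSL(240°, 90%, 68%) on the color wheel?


Complement = opposite side of color wheel = hue + 180°
H' = (240 + 180) mod 360 = 60°
S and L unchanged.
= HSL(60°, 90%, 68%)


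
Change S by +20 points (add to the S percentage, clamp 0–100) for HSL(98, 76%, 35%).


Original S = 76%
Adjustment = +20 percentage points
New S = 76 + (20) = 96
Clamp to [0, 100] → 96
= HSL(98°, 96%, 35%)


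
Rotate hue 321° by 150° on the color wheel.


New hue = (H + rotation) mod 360
New hue = (321 + 150) mod 360
= 471 mod 360
= 111°


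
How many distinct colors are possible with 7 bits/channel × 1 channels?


Total bits = 7 bits/channel × 1 channels = 7 bits
Distinct colors = 2^7
= 128 colors


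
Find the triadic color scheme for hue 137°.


Triadic: equally spaced at 120° intervals
H1 = 137°
H2 = (137 + 120) mod 360 = 257°
H3 = (137 + 240) mod 360 = 17°
Triadic = 137°, 257°, 17°


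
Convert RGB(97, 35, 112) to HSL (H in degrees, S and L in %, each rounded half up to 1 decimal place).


Normalize: R'=97/255≈0.3804, G'=35/255≈0.1373, B'=112/255≈0.4392
Max=112/255, Min=35/255, Δ=Max-Min=77/255
L = (Max+Min)/2 = (112+35)/510 = 147/510 = 0.28823… → L = 28.8%
L ≤ 0.5 → S = Δ/(Max+Min) = 77/(112+35) = 77/147 = 0.52380… → S = 52.4%
(the 1/255 factors cancel in S and H, so raw channel differences can be used)
Max is B' → H = 60 × ((R-G)/Δ + 4) = 60 × ((97-35)/77 + 4)
  62/77 + 4 = 0.8051… + 4 = 4.8051…
  H = 60 × 4.8051… = 288.311…° → H = 288.3°
= HSL(288.3°, 52.4%, 28.8%)


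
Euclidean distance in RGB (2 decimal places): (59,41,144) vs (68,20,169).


d = √[(R₁-R₂)² + (G₁-G₂)² + (B₁-B₂)²]
d = √[(59-68)² + (41-20)² + (144-169)²]
d = √[81 + 441 + 625]
d = √1147
d ≈ 33.87


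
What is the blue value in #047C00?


Color: #047C00
R = 04 = 4
G = 7C = 124
B = 00 = 0
Blue = 0


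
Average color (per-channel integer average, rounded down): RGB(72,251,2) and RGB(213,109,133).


Midpoint: each channel = ⌊(C₁+C₂)/2⌋
R: ⌊(72+213)/2⌋ = 142
G: ⌊(251+109)/2⌋ = 180
B: ⌊(2+133)/2⌋ = 67
= RGB(142, 180, 67)


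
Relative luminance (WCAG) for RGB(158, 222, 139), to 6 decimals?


Linearize each channel (sRGB transfer function): c = v/255; c_lin = c/12.92 if c ≤ 0.04045, else ((c+0.055)/1.055)^2.4
  R: 158/255 ≈ 0.619608 > 0.04045 → ((0.619608+0.055)/1.055)^2.4 ≈ 0.341914
  G: 222/255 ≈ 0.870588 > 0.04045 → ((0.870588+0.055)/1.055)^2.4 ≈ 0.730461
  B: 139/255 ≈ 0.545098 > 0.04045 → ((0.545098+0.055)/1.055)^2.4 ≈ 0.258183
R_lin = 0.341914, G_lin = 0.730461, B_lin = 0.258183
L = 0.2126×R + 0.7152×G + 0.0722×B
L = 0.2126×0.341914 + 0.7152×0.730461 + 0.0722×0.258183
L ≈ 0.613757


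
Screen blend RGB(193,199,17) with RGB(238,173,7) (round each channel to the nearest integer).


Screen: C = 255 - (255-A)×(255-B)/255, rounded to nearest integer
R: 255 - (255-193)×(255-238)/255 = 255 - 1054/255 ≈ 255 - 4.133 = 250.867 → 251
G: 255 - (255-199)×(255-173)/255 = 255 - 4592/255 ≈ 255 - 18.008 = 236.992 → 237
B: 255 - (255-17)×(255-7)/255 = 255 - 59024/255 ≈ 255 - 231.467 = 23.533 → 24
= RGB(251, 237, 24)


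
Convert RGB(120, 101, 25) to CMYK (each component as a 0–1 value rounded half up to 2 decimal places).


R'=120/255≈0.4706, G'=101/255≈0.3961, B'=25/255≈0.0980
K = 1 - max(R',G',B') = 1 - 120/255 = 135/255 = 0.52941… → 0.53
(1-R'-K)/(1-K) simplifies to (max-R)/max with max = 120:
C = (120-120)/120 = 0/120 = 0 → 0.00
M = (120-101)/120 = 19/120 = 0.15833… → 0.16
Y = (120-25)/120 = 95/120 = 0.79166… → 0.79
= CMYK(0.00, 0.16, 0.79, 0.53)


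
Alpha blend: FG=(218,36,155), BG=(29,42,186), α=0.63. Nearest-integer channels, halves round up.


C = α×F + (1-α)×B, with 1-α = 0.37
R: 0.63×218 + 0.37×29 = 137.34 + 10.73 = 148.07 → 148
G: 0.63×36 + 0.37×42 = 22.68 + 15.54 = 38.22 → 38
B: 0.63×155 + 0.37×186 = 97.65 + 68.82 = 166.47 → 166
= RGB(148, 38, 166)


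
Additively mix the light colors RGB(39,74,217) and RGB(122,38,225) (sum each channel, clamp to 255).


Additive: each channel = min(255, C₁+C₂)
R: 39+122 = 161 → 161
G: 74+38 = 112 → 112
B: 217+225 = 442 → 255
= RGB(161, 112, 255)


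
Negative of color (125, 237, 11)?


Invert: (255-R, 255-G, 255-B)
R: 255-125 = 130
G: 255-237 = 18
B: 255-11 = 244
= RGB(130, 18, 244)


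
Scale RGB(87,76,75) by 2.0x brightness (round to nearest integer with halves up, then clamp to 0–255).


Multiply each channel by 2.0, round half up, clamp to [0, 255]
R: 87×2.0 = 174
G: 76×2.0 = 152
B: 75×2.0 = 150
= RGB(174, 152, 150)


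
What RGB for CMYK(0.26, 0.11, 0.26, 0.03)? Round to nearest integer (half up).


R = 255 × (1-C) × (1-K) = 255 × 0.74 × 0.97 = 183.039 → 183
G = 255 × (1-M) × (1-K) = 255 × 0.89 × 0.97 = 220.1415 → 220
B = 255 × (1-Y) × (1-K) = 255 × 0.74 × 0.97 = 183.039 → 183
= RGB(183, 220, 183)


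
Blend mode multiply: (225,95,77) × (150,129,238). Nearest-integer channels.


Multiply: C = A×B/255, rounded to nearest integer
R: 225×150/255 = 33750/255 ≈ 132.353 → 132
G: 95×129/255 = 12255/255 ≈ 48.059 → 48
B: 77×238/255 = 18326/255 ≈ 71.867 → 72
= RGB(132, 48, 72)


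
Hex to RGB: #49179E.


49 → 73 (R)
17 → 23 (G)
9E → 158 (B)
= RGB(73, 23, 158)


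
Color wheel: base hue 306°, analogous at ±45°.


Base hue: 306°
Left analog: (306 - 45) mod 360 = 261°
Right analog: (306 + 45) mod 360 = 351°
Analogous hues = 261° and 351°


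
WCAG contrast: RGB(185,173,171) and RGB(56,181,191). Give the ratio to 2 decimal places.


Linearize each sRGB channel c=v/255: c/12.92 if c ≤ 0.04045 else ((c+0.055)/1.055)^2.4
L = 0.2126×R_lin + 0.7152×G_lin + 0.0722×B_lin
Color 1 (185,173,171):
  R=185: 185/255≈0.7255 > 0.04045 → ((0.7255+0.055)/1.055)^2.4 ≈ 0.48515
  G=173: 173/255≈0.6784 > 0.04045 → ((0.6784+0.055)/1.055)^2.4 ≈ 0.41789
  B=171: 171/255≈0.6706 > 0.04045 → ((0.6706+0.055)/1.055)^2.4 ≈ 0.40724
  L1 = 0.2126×0.48515 + 0.7152×0.41789 + 0.0722×0.40724 ≈ 0.43142
Color 2 (56,181,191):
  R=56: 56/255≈0.2196 > 0.04045 → ((0.2196+0.055)/1.055)^2.4 ≈ 0.03955
  G=181: 181/255≈0.7098 > 0.04045 → ((0.7098+0.055)/1.055)^2.4 ≈ 0.46208
  B=191: 191/255≈0.7490 > 0.04045 → ((0.7490+0.055)/1.055)^2.4 ≈ 0.52100
  L2 = 0.2126×0.03955 + 0.7152×0.46208 + 0.0722×0.52100 ≈ 0.37650
Lighter = 0.43142, Darker = 0.37650
Ratio = (L_lighter + 0.05) / (L_darker + 0.05)
Ratio = (0.43142 + 0.05) / (0.37650 + 0.05) = 0.48142 / 0.42650 ≈ 1.1288
Ratio ≈ 1.13:1


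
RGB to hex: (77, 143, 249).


R = 77 → 4D (hex)
G = 143 → 8F (hex)
B = 249 → F9 (hex)
Hex = #4D8FF9


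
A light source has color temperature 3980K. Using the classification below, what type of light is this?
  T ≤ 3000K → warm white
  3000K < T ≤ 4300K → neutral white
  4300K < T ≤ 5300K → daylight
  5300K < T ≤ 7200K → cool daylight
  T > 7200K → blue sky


Temperature: 3980K
3000K < 3980K ≤ 4300K → neutral white
Classification: neutral white


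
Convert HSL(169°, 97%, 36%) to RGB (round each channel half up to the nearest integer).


H=169°, S=0.97, L=0.36
C = (1-|2L-1|)×S = (1-|-0.28|)×0.97 = 0.6984
H' = H/60 = 169/60 ≈ 2.8167; X = C×(1-|H' mod 2 - 1|) = 0.57036
m = L - C/2 = 0.36 - 0.3492 = 0.0108
Sector ⌊H'⌋ = 2 → (R',G',B') = (0.0, 0.6984, 0.57036)
RGB = ((R'+m)×255, (G'+m)×255, (B'+m)×255) = (2.754, 180.846, 148.1958)
Round half up → RGB(3, 181, 148)


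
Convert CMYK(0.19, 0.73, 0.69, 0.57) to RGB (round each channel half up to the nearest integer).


R = 255 × (1-C) × (1-K) = 255 × 0.81 × 0.43 = 88.8165 → 89
G = 255 × (1-M) × (1-K) = 255 × 0.27 × 0.43 = 29.6055 → 30
B = 255 × (1-Y) × (1-K) = 255 × 0.31 × 0.43 = 33.9915 → 34
= RGB(89, 30, 34)


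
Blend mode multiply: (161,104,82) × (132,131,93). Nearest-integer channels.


Multiply: C = A×B/255, rounded to nearest integer
R: 161×132/255 = 21252/255 ≈ 83.341 → 83
G: 104×131/255 = 13624/255 ≈ 53.427 → 53
B: 82×93/255 = 7626/255 ≈ 29.906 → 30
= RGB(83, 53, 30)


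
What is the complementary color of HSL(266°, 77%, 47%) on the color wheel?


Complement = opposite side of color wheel = hue + 180°
H' = (266 + 180) mod 360 = 86°
S and L unchanged.
= HSL(86°, 77%, 47%)


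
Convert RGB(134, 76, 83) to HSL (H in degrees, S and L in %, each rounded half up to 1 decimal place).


Normalize: R'=134/255≈0.5255, G'=76/255≈0.2980, B'=83/255≈0.3255
Max=134/255, Min=76/255, Δ=Max-Min=58/255
L = (Max+Min)/2 = (134+76)/510 = 210/510 = 0.41176… → L = 41.2%
L ≤ 0.5 → S = Δ/(Max+Min) = 58/(134+76) = 58/210 = 0.27619… → S = 27.6%
(the 1/255 factors cancel in S and H, so raw channel differences can be used)
Max is R' → H = 60 × (((G-B)/Δ) mod 6) = 60 × (((76-83)/58) mod 6)
  (-7)/58 = -0.1206…; negative, so add 6 → 5.8793…
  H = 60 × 5.8793… = 352.758…° → H = 352.8°
= HSL(352.8°, 27.6%, 41.2%)


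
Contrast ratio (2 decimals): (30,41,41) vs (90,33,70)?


Linearize each sRGB channel c=v/255: c/12.92 if c ≤ 0.04045 else ((c+0.055)/1.055)^2.4
L = 0.2126×R_lin + 0.7152×G_lin + 0.0722×B_lin
Color 1 (30,41,41):
  R=30: 30/255≈0.1176 > 0.04045 → ((0.1176+0.055)/1.055)^2.4 ≈ 0.01298
  G=41: 41/255≈0.1608 > 0.04045 → ((0.1608+0.055)/1.055)^2.4 ≈ 0.02217
  B=41: 41/255≈0.1608 > 0.04045 → ((0.1608+0.055)/1.055)^2.4 ≈ 0.02217
  L1 = 0.2126×0.01298 + 0.7152×0.02217 + 0.0722×0.02217 ≈ 0.02022
Color 2 (90,33,70):
  R=90: 90/255≈0.3529 > 0.04045 → ((0.3529+0.055)/1.055)^2.4 ≈ 0.10224
  G=33: 33/255≈0.1294 > 0.04045 → ((0.1294+0.055)/1.055)^2.4 ≈ 0.01521
  B=70: 70/255≈0.2745 > 0.04045 → ((0.2745+0.055)/1.055)^2.4 ≈ 0.06125
  L2 = 0.2126×0.10224 + 0.7152×0.01521 + 0.0722×0.06125 ≈ 0.03704
Lighter = 0.03704, Darker = 0.02022
Ratio = (L_lighter + 0.05) / (L_darker + 0.05)
Ratio = (0.03704 + 0.05) / (0.02022 + 0.05) = 0.08704 / 0.07022 ≈ 1.2395
Ratio ≈ 1.24:1
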